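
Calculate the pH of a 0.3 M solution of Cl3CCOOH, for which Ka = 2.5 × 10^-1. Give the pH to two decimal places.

Cl3CCOOH ⇌ Cl3CCOO- + H+
From the ICE table, Ka = [H+]²/(0.3 − [H+]) = 2.5 × 10^-1.
The 5% rule fails; solving [H+]² + Ka·[H+] − Ka·C₀ = 0 exactly:
[H+] = [−0.25 + √(0.25² + 0.3)]/2 = 1.76 × 10^-1 M
pH = −log(1.76 × 10^-1) = 0.75

pH = 0.75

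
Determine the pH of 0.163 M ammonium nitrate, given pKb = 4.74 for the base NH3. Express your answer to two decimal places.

pH = 5.02

NH4+ is the conjugate acid of the weak base NH3.
Kb = 10^(−4.74) = 1.82 × 10^-5
Ka = Kw/Kb = 1.0×10^-14 / 1.82 × 10^-5 = 5.49 × 10^-10
From the ICE table, Ka = x²/(0.163 − x) = 5.49 × 10^-10.
Assume x ≪ 0.163: x ≈ √(5.49 × 10^-10 × 0.163) = 9.46 × 10^-6 M
(x/C₀ = 0.0058% < 5%, so the approximation holds.)
pH = −log(9.46 × 10^-6) = 5.02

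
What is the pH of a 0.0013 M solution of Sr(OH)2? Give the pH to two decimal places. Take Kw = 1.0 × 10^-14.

pH = 11.41

Sr(OH)2 is a strong base (each formula unit releases 2 OH-); [OH-] = 0.0026 M.
pOH = -log(0.0026) = 2.59
pH = 14.00 - 2.59 = 11.41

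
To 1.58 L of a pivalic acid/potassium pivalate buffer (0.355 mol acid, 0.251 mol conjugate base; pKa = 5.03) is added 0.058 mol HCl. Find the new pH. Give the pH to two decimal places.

After neutralization: n((CH3)3CCOOH) = 0.413 mol, n((CH3)3CCOO-) = 0.193 mol.
pH = pKa + log([A⁻]/[HA]) = 5.03 + log(0.193/0.413) = 5.03 -0.330

pH = 4.70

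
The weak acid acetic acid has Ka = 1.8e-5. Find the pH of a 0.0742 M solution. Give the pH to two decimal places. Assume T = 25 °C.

pH = 2.94

CH3COOH ⇌ CH3COO- + H+
Ka = x²/(0.0742 − x) = 1.8 × 10^-5
Assume x ≪ 0.0742: x ≈ √(1.8 × 10^-5 × 0.0742) = 1.16 × 10^-3 M
(x/C₀ = 1.6% < 5%, so the approximation holds.)
pH = −log[H+] = −log(1.16 × 10^-3) = 2.94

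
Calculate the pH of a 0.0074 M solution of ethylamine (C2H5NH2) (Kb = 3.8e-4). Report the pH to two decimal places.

pH = 11.18

C2H5NH2 + H2O ⇌ C2H5NH3+ + OH-
Kb = x²/(0.0074 − x) = 3.8 × 10^-4
The 5% rule fails; solving x² + Kb·x − Kb·C₀ = 0 exactly:
x = (−Kb + √(Kb² + 4·Kb·C₀))/2 = 1.50 × 10^-3 M
pOH = −log(1.50 × 10^-3) = 2.82; pH = 14.00 − 2.82 = 11.18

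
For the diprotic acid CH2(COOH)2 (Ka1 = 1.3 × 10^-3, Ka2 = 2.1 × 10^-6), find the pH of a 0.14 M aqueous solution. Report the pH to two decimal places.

Since Ka1 ≫ Ka2, the first ionization dominates [H+].
Ka1 = x²/(0.14 − x) = 1.3 × 10^-3
Solving the quadratic: x = (−Ka1 + √(Ka1² + 4·Ka1·C₀))/2 = 1.29 × 10^-2 M
pH = −log(1.29 × 10^-2) = 1.89

pH = 1.89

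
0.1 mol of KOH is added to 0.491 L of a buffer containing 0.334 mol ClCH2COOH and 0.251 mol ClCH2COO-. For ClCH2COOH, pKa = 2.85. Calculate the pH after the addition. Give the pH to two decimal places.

pH = 3.03

After neutralization: n(ClCH2COOH) = 0.234 mol, n(ClCH2COO-) = 0.351 mol.
pH = pKa + log([A⁻]/[HA]) = 2.85 + log(0.351/0.234) = 2.85 +0.176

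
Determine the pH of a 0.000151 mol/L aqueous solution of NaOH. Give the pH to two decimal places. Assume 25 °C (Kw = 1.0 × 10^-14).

pH = 10.18

NaOH is a strong base; [OH-] = 0.000151 M.
pOH = -log(0.000151) = 3.82
pH = 14.00 - 3.82 = 10.18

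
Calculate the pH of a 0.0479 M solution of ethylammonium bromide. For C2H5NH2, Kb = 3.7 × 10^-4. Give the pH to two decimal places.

pH = 5.94

C2H5NH3+ is the conjugate acid of the weak base C2H5NH2.
Ka = Kw/Kb = 1.0×10^-14 / 3.7 × 10^-4 = 2.70 × 10^-11
From the ICE table, Ka = [H+]²/(0.0479 − [H+]) = 2.70 × 10^-11.
Neglecting [H+] in the denominator: [H+] = √(2.70 × 10^-11 × 0.0479) = 1.14 × 10^-6 M
Check: 0.0024% ionized — well under 5%, approximation valid.
pH = −log(1.14 × 10^-6) = 5.94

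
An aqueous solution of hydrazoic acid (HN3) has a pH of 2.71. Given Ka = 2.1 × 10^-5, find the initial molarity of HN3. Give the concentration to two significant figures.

[H+] = 10^(-2.71) = 1.95 × 10^-3 M = x
Ka = x²/(C₀ − x) ⇒ C₀ = x + x²/Ka
C₀ = 1.95 × 10^-3 + (1.95 × 10^-3)²/(2.1 × 10^-5) = 1.83 × 10^-1 M

C₀ = 1.8 × 10^-1 M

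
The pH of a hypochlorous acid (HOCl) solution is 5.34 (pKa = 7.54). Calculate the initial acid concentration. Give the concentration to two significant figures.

C₀ = 7.3 × 10^-4 M

[H+] = 10^(-5.34) = 4.57 × 10^-6 M = x
Ka = 10^(−7.54) = 2.88 × 10^-8
Ka = x²/(C₀ − x) ⇒ C₀ = x + x²/Ka
C₀ = 4.57 × 10^-6 + (4.57 × 10^-6)²/(2.88 × 10^-8) = 7.30 × 10^-4 M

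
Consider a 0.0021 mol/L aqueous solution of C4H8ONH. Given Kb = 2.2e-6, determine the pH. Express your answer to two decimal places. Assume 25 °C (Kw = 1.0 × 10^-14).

C4H8ONH + H2O ⇌ C4H8ONH2+ + OH-
Kb = [OH-]²/(0.0021 − [OH-]) = 2.2 × 10^-6
Neglecting [OH-] in the denominator: [OH-] = √(2.2 × 10^-6 × 0.0021) = 6.80 × 10^-5 M
pOH = 4.17, so pH = 14.00 − pOH = 9.83

pH = 9.83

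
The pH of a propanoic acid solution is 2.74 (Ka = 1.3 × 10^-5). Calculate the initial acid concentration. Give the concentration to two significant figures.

[H+] = 10^(-2.74) = 1.82 × 10^-3 M = x
Ka = x²/(C₀ − x) ⇒ C₀ = x + x²/Ka
C₀ = 1.82 × 10^-3 + (1.82 × 10^-3)²/(1.3 × 10^-5) = 2.57 × 10^-1 M

C₀ = 2.6 × 10^-1 M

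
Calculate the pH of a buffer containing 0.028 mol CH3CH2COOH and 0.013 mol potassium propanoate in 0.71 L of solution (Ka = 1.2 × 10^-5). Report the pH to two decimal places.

pKa = −log(1.2 × 10^-5) = 4.921
pH = pKa + log([A⁻]/[HA]) = 4.921 + log(0.013/0.028)
pH = 4.921 + (-0.333) = 4.59

pH = 4.59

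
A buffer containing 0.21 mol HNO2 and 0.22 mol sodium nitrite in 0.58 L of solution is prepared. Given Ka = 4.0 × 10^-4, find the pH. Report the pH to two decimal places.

pKa = −log(4.0 × 10^-4) = 3.398
Henderson–Hasselbalch: pH = pKa + log([NO2-]/[HNO2]) = 3.398 + log(0.22/0.21)
pH = 3.398 + (+0.020) = 3.42

pH = 3.42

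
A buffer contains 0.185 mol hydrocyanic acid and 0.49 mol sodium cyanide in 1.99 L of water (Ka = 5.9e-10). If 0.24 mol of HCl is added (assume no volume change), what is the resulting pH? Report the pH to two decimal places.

pH = 9.00

After neutralization: n(HCN) = 0.425 mol, n(CN-) = 0.25 mol.
pKa = −log(5.9 × 10^-10) = 9.229
pH = pKa + log(n_CN-/n_HCN) = 9.229 + log(0.25/0.425) = 9.229 + (-0.230)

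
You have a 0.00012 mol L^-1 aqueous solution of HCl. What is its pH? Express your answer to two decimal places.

pH = 3.92

HCl is a strong acid and dissociates completely, so [H+] = 0.00012 M.
pH = -log(0.00012) = 3.92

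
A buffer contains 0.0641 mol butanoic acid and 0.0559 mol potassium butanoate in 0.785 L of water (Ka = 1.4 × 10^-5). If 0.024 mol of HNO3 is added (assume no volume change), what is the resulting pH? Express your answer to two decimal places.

Added H+ converts CH3(CH2)2COO- to CH3(CH2)2COOH: CH3(CH2)2COOH → 0.0881 mol, CH3(CH2)2COO- → 0.0319 mol.
pKa = −log(1.4 × 10^-5) = 4.854
pH = pKa + log(n_CH3(CH2)2COO-/n_CH3(CH2)2COOH) = 4.854 + log(0.0319/0.0881) = 4.854 + (-0.441)

pH = 4.41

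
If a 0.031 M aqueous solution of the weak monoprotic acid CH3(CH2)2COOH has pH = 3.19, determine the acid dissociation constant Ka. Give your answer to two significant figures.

[H+] = 10^(-3.19) = 6.46 × 10^-4 M
At equilibrium [HA] = 0.031 − 6.46 × 10^-4 = 3.04 × 10^-2 M
Ka = [H+][A-]/[HA] = (6.46 × 10^-4)² / 3.04 × 10^-2 = 1.4 × 10^-5

Ka = 1.4 × 10^-5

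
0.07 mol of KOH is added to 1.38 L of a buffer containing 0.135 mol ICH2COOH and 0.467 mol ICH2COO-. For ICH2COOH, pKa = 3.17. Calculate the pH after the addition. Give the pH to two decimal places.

pH = 4.09

OH- converts ICH2COOH to ICH2COO-: ICH2COOH → 0.065 mol, ICH2COO- → 0.537 mol.
Henderson–Hasselbalch with mole ratio 0.537/0.065: pH = 3.17 + (+0.917)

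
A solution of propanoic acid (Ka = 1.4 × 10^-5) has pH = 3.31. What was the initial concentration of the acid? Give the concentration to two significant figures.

C₀ = 1.8 × 10^-2 M

[H+] = 10^(-3.31) = 4.90 × 10^-4 M = x
Ka = x²/(C₀ − x) ⇒ C₀ = x + x²/Ka
C₀ = 4.90 × 10^-4 + (4.90 × 10^-4)²/(1.4 × 10^-5) = 1.76 × 10^-2 M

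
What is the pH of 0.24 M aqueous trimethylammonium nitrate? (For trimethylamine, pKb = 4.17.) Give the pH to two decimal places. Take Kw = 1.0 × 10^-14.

pH = 5.22

(CH3)3NH+ is the conjugate acid of the weak base (CH3)3N.
Kb = 10^(−4.17) = 6.76 × 10^-5
Ka = Kw/Kb = 1.0×10^-14 / 6.76 × 10^-5 = 1.48 × 10^-10
Let x = [H+] at equilibrium. Ka = x²/(0.24 − x).
Neglecting x in the denominator: x = √(1.48 × 10^-10 × 0.24) = 5.96 × 10^-6 M
Check: 0.0025% ionized — well under 5%, approximation valid.
pH = −log[H+] = −log(5.96 × 10^-6) = 5.22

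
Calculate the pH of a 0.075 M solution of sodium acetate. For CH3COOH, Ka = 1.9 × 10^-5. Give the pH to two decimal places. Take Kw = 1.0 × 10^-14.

CH3COO- is the conjugate base of the weak acid CH3COOH.
Kb = Kw/Ka = 1.0×10^-14 / 1.9 × 10^-5 = 5.26 × 10^-10
Kb = [OH-]²/(0.075 − [OH-]) = 5.26 × 10^-10
Assume [OH-] ≪ 0.075: [OH-] ≈ √(5.26 × 10^-10 × 0.075) = 6.28 × 10^-6 M
pOH = −log(6.28 × 10^-6) = 5.20; pH = 14.00 − 5.20 = 8.80

pH = 8.80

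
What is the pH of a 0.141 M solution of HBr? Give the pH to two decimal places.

pH = 0.85

HBr is a strong acid and dissociates completely, so [H+] = 0.141 M.
pH = -log(0.141) = 0.85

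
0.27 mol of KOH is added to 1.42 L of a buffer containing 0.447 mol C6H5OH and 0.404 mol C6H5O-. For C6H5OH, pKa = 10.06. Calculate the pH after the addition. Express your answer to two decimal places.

pH = 10.64

After neutralization: n(C6H5OH) = 0.177 mol, n(C6H5O-) = 0.674 mol.
pH = pKa + log(n_C6H5O-/n_C6H5OH) = 10.06 + log(0.674/0.177) = 10.06 + (+0.581)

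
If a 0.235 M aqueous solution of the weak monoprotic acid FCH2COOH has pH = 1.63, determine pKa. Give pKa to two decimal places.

pKa = 2.59

[H+] = 10^(-1.63) = 2.34 × 10^-2 M
At equilibrium [HA] = 0.235 − 2.34 × 10^-2 = 2.12 × 10^-1 M
Ka = [H+][A-]/[HA] = (2.34 × 10^-2)² / 2.12 × 10^-1 = 2.58 × 10^-3
pKa = -log(2.58 × 10^-3) = 2.59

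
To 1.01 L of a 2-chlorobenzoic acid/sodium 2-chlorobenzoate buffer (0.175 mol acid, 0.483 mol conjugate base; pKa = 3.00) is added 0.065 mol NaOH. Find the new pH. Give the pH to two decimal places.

pH = 3.70

After neutralization: n(ClC6H4COOH) = 0.11 mol, n(ClC6H4COO-) = 0.548 mol.
pH = pKa + log(n_ClC6H4COO-/n_ClC6H4COOH) = 3.00 + log(0.548/0.11) = 3.00 + (+0.697)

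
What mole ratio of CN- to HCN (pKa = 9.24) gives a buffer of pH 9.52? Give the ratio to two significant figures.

pH = pKa + log(r) ⇒ log(r) = 9.52 − 9.24 = +0.28
r = [CN-]/[HCN] = 10^(+0.28) = 1.91

ratio = 1.9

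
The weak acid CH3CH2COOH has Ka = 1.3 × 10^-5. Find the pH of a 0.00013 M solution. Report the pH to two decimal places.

CH3CH2COOH ⇌ CH3CH2COO- + H+
From the ICE table, Ka = x²/(0.00013 − x) = 1.3 × 10^-5.
The 5% rule fails; solving x² + Ka·x − Ka·C₀ = 0 exactly:
x = [−1.3e-05 + √(1.3e-05² + 6.76e-09)]/2 = 3.51 × 10^-5 M
pH = −log[H+] = −log(3.51 × 10^-5) = 4.45

pH = 4.45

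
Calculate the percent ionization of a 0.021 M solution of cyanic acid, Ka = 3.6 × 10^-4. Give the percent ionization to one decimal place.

HOCN ⇌ OCN- + H+; let x = [H+] at equilibrium.
Ka = x²/(C₀ − x); solving the quadratic gives x = 2.58 × 10^-3 M.
Fraction ionized = 2.58 × 10^-3 / 0.021 = 0.1229 → 12.3%

12.3%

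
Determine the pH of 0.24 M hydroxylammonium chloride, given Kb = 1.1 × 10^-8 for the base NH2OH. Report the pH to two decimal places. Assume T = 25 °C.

pH = 3.33

NH3OH+ is the conjugate acid of the weak base NH2OH.
Ka = Kw/Kb = 1.0×10^-14 / 1.1 × 10^-8 = 9.09 × 10^-7
Ka = [H+]²/(0.24 − [H+]) = 9.09 × 10^-7
Neglecting [H+] in the denominator: [H+] = √(9.09 × 10^-7 × 0.24) = 4.67 × 10^-4 M
([H+]/C₀ = 0.19% < 5%, so the approximation holds.)
pH = −log[H+] = −log(4.67 × 10^-4) = 3.33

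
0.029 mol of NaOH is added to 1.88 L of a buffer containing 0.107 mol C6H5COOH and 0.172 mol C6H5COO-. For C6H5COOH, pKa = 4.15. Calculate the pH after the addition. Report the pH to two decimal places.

After neutralization: n(C6H5COOH) = 0.078 mol, n(C6H5COO-) = 0.201 mol.
pH = pKa + log([A⁻]/[HA]) = 4.15 + log(0.201/0.078) = 4.15 +0.411

pH = 4.56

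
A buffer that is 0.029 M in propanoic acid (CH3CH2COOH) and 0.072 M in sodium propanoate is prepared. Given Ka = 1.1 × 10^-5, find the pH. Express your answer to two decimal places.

pKa = −log(1.1 × 10^-5) = 4.959
Henderson–Hasselbalch: pH = pKa + log([CH3CH2COO-]/[CH3CH2COOH]) = 4.959 + log(0.072/0.029)
pH = 4.959 + (+0.395) = 5.35

pH = 5.35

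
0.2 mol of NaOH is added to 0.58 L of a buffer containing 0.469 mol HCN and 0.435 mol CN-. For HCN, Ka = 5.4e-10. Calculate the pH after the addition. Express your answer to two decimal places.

pH = 9.64

After neutralization: n(HCN) = 0.269 mol, n(CN-) = 0.635 mol.
pKa = −log(5.4 × 10^-10) = 9.268
pH = pKa + log(n_CN-/n_HCN) = 9.268 + log(0.635/0.269) = 9.268 + (+0.373)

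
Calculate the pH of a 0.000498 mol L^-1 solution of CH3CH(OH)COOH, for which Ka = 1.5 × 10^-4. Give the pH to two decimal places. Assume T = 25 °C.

CH3CH(OH)COOH ⇌ CH3CH(OH)COO- + H+
Ka = x²/(0.000498 − x) = 1.5 × 10^-4
x is not negligible relative to C₀; solve x² + 0.00015·x − 7.47e-08 = 0.
x = (−Ka + √(Ka² + 4·Ka·C₀))/2 = 2.08 × 10^-4 M
pH = −log(2.08 × 10^-4) = 3.68

pH = 3.68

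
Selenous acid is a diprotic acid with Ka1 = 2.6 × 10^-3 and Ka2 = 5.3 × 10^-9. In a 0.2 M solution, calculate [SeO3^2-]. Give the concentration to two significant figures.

First ionization gives [H+] ≈ [HSeO3-] = 2.15 × 10^-2 M.
Second step: Ka2 = [H+][SeO3^2-]/[HSeO3-] ≈ [SeO3^2-] (since [H+] ≈ [HSeO3-]).
So [SeO3^2-] ≈ Ka2.

5.3 × 10^-9 M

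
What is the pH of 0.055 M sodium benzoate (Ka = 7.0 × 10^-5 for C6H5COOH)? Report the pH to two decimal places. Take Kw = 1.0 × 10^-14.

C6H5COO- is the conjugate base of the weak acid C6H5COOH.
Kb = Kw/Ka = 1.0×10^-14 / 7.0 × 10^-5 = 1.43 × 10^-10
From the ICE table, Kb = [OH-]²/(0.055 − [OH-]) = 1.43 × 10^-10.
Since Kb ≪ C₀, [OH-] ≈ √(Kb·C₀) = 2.80 × 10^-6 M.
([OH-]/C₀ = 0.0051% < 5%, so the approximation holds.)
pOH = 5.55, so pH = 14.00 − pOH = 8.45

pH = 8.45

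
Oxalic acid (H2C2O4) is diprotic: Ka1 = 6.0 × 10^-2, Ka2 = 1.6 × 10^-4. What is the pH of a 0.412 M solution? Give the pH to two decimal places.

Ka1 ≫ Ka2, so treat the first dissociation as the only significant source of H+.
Ka1 = x²/(0.412 − x) = 6.0 × 10^-2
Solving the quadratic: x = (−Ka1 + √(Ka1² + 4·Ka1·C₀))/2 = 1.30 × 10^-1 M
pH = −log(1.30 × 10^-1) = 0.89

pH = 0.89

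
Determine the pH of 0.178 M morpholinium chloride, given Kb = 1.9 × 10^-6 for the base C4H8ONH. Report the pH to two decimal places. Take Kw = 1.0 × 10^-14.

C4H8ONH2+ is the conjugate acid of the weak base C4H8ONH.
Ka = Kw/Kb = 1.0×10^-14 / 1.9 × 10^-6 = 5.26 × 10^-9
Let x = [H+] at equilibrium. Ka = x²/(0.178 − x).
Since Ka ≪ C₀, x ≈ √(Ka·C₀) = 3.06 × 10^-5 M.
pH = −log(3.06 × 10^-5) = 4.51

pH = 4.51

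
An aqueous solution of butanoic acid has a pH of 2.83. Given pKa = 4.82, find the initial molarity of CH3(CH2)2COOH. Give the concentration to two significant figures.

[H+] = 10^(-2.83) = 1.48 × 10^-3 M = x
Ka = 10^(−4.82) = 1.51 × 10^-5
Ka = x²/(C₀ − x) ⇒ C₀ = x + x²/Ka
C₀ = 1.48 × 10^-3 + (1.48 × 10^-3)²/(1.51 × 10^-5) = 1.47 × 10^-1 M

C₀ = 1.5 × 10^-1 M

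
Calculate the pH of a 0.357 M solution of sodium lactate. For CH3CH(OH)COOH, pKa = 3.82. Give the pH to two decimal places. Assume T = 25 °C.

pH = 8.69

CH3CH(OH)COO- is the conjugate base of the weak acid CH3CH(OH)COOH.
Ka = 10^(−3.82) = 1.51 × 10^-4
Kb = Kw/Ka = 1.0×10^-14 / 1.51 × 10^-4 = 6.62 × 10^-11
From the ICE table, Kb = [OH-]²/(0.357 − [OH-]) = 6.62 × 10^-11.
Since Kb ≪ C₀, [OH-] ≈ √(Kb·C₀) = 4.86 × 10^-6 M.
pOH = 5.31, so pH = 14.00 − pOH = 8.69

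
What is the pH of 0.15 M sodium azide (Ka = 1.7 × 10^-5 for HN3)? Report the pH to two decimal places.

pH = 8.97

N3- is the conjugate base of the weak acid HN3.
Kb = Kw/Ka = 1.0×10^-14 / 1.7 × 10^-5 = 5.88 × 10^-10
From the ICE table, Kb = [OH-]²/(0.15 − [OH-]) = 5.88 × 10^-10.
Assume [OH-] ≪ 0.15: [OH-] ≈ √(5.88 × 10^-10 × 0.15) = 9.39 × 10^-6 M
([OH-]/C₀ = 0.0063% < 5%, so the approximation holds.)
pOH = −log(9.39 × 10^-6) = 5.03; pH = 14.00 − 5.03 = 8.97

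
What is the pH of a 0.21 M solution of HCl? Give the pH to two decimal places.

pH = 0.68

HCl is a strong acid and dissociates completely, so [H+] = 0.21 M.
pH = -log(0.21) = 0.68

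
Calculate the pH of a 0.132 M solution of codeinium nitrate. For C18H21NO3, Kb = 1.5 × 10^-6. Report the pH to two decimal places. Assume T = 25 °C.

pH = 4.53

C18H22NO3+ is the conjugate acid of the weak base C18H21NO3.
Ka = Kw/Kb = 1.0×10^-14 / 1.5 × 10^-6 = 6.67 × 10^-9
From the ICE table, Ka = [H+]²/(0.132 − [H+]) = 6.67 × 10^-9.
Assume [H+] ≪ 0.132: [H+] ≈ √(6.67 × 10^-9 × 0.132) = 2.97 × 10^-5 M
Check: 0.022% ionized — well under 5%, approximation valid.
pH = −log[H+] = −log(2.97 × 10^-5) = 4.53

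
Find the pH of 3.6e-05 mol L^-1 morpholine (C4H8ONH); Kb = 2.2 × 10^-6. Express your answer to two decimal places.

C4H8ONH + H2O ⇌ C4H8ONH2+ + OH-
From the ICE table, Kb = x²/(3.6e-05 − x) = 2.2 × 10^-6.
x is not negligible relative to C₀; solve x² + 2.2e-06·x − 7.92e-11 = 0.
x = [−2.2e-06 + √(2.2e-06² + 3.17e-10)]/2 = 7.87 × 10^-6 M
pOH = −log(7.87 × 10^-6) = 5.10; pH = 14.00 − 5.10 = 8.90

pH = 8.90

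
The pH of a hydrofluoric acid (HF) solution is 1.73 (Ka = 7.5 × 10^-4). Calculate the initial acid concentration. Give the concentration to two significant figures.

C₀ = 4.8 × 10^-1 M

[H+] = 10^(-1.73) = 1.86 × 10^-2 M = x
Ka = x²/(C₀ − x) ⇒ C₀ = x + x²/Ka
C₀ = 1.86 × 10^-2 + (1.86 × 10^-2)²/(7.5 × 10^-4) = 4.80 × 10^-1 M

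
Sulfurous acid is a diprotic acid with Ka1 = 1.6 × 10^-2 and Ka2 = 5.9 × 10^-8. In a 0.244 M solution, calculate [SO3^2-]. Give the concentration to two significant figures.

5.9 × 10^-8 M

First ionization gives [H+] ≈ [HSO3-] = 5.50 × 10^-2 M.
Second step: Ka2 = [H+][SO3^2-]/[HSO3-] ≈ [SO3^2-] (since [H+] ≈ [HSO3-]).
So [SO3^2-] ≈ Ka2.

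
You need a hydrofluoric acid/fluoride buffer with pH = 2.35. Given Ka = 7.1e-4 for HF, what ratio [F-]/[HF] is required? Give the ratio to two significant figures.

ratio = 0.16

pKa = -log(7.1 × 10^-4) = 3.149
pH = pKa + log(r) ⇒ log(r) = 2.35 − 3.149 = -0.799
r = [F-]/[HF] = 10^(-0.799) = 0.159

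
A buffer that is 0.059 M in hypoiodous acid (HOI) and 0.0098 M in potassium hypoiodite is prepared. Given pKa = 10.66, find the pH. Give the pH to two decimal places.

pH = 9.88

Henderson–Hasselbalch: pH = pKa + log([OI-]/[HOI]) = 10.66 + log(0.0098/0.059)
pH = 10.66 + (-0.780) = 9.88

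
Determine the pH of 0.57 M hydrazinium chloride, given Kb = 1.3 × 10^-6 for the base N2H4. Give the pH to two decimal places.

pH = 4.18

N2H5+ is the conjugate acid of the weak base N2H4.
Ka = Kw/Kb = 1.0×10^-14 / 1.3 × 10^-6 = 7.69 × 10^-9
From the ICE table, Ka = [H+]²/(0.57 − [H+]) = 7.69 × 10^-9.
Since Ka ≪ C₀, [H+] ≈ √(Ka·C₀) = 6.62 × 10^-5 M.
Check: 0.012% ionized — well under 5%, approximation valid.
pH = −log[H+] = −log(6.62 × 10^-5) = 4.18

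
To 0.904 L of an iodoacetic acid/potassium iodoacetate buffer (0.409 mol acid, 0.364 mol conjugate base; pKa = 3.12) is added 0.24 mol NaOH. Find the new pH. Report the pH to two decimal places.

After neutralization: n(ICH2COOH) = 0.169 mol, n(ICH2COO-) = 0.604 mol.
pH = pKa + log(n_ICH2COO-/n_ICH2COOH) = 3.12 + log(0.604/0.169) = 3.12 + (+0.553)

pH = 3.67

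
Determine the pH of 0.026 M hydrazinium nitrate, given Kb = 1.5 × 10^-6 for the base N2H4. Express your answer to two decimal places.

N2H5+ is the conjugate acid of the weak base N2H4.
Ka = Kw/Kb = 1.0×10^-14 / 1.5 × 10^-6 = 6.67 × 10^-9
From the ICE table, Ka = [H+]²/(0.026 − [H+]) = 6.67 × 10^-9.
Since Ka ≪ C₀, [H+] ≈ √(Ka·C₀) = 1.32 × 10^-5 M.
([H+]/C₀ = 0.051% < 5%, so the approximation holds.)
pH = −log(1.32 × 10^-5) = 4.88

pH = 4.88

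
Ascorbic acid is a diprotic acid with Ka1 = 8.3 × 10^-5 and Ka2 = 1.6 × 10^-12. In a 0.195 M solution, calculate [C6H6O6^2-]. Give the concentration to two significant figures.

First ionization gives [H+] ≈ [HC6H6O6-] = 4.02 × 10^-3 M.
Second step: Ka2 = [H+][C6H6O6^2-]/[HC6H6O6-] ≈ [C6H6O6^2-] (since [H+] ≈ [HC6H6O6-]).
So [C6H6O6^2-] ≈ Ka2.

1.6 × 10^-12 M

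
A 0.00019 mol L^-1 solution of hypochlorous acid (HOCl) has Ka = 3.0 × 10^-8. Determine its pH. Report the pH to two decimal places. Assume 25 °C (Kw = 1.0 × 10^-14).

pH = 5.62

HOCl ⇌ OCl- + H+
Let x = [H+] at equilibrium. Ka = x²/(0.00019 − x).
Neglecting x in the denominator: x = √(3.0 × 10^-8 × 0.00019) = 2.39 × 10^-6 M
(x/C₀ = 1.3% < 5%, so the approximation holds.)
pH = −log(2.39 × 10^-6) = 5.62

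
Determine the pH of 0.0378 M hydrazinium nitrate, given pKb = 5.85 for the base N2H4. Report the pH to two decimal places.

N2H5+ is the conjugate acid of the weak base N2H4.
Kb = 10^(−5.85) = 1.41 × 10^-6
Ka = Kw/Kb = 1.0×10^-14 / 1.41 × 10^-6 = 7.09 × 10^-9
Ka = x²/(0.0378 − x) = 7.09 × 10^-9
Assume x ≪ 0.0378: x ≈ √(7.09 × 10^-9 × 0.0378) = 1.64 × 10^-5 M
pH = −log[H+] = −log(1.64 × 10^-5) = 4.79

pH = 4.79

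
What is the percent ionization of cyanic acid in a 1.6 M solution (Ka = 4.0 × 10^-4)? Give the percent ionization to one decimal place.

HOCN ⇌ OCN- + H+; let x = [H+] at equilibrium.
x ≈ √(Ka·C₀) = √(4.0 × 10^-4 × 1.6) = 2.53 × 10^-2 M
Fraction ionized = 2.53 × 10^-2 / 1.6 = 0.0158 → 1.6%

1.6%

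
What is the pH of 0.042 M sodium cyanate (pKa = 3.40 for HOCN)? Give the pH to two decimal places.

pH = 8.01

OCN- is the conjugate base of the weak acid HOCN.
Ka = 10^(−3.40) = 3.98 × 10^-4
Kb = Kw/Ka = 1.0×10^-14 / 3.98 × 10^-4 = 2.51 × 10^-11
From the ICE table, Kb = [OH-]²/(0.042 − [OH-]) = 2.51 × 10^-11.
Since Kb ≪ C₀, [OH-] ≈ √(Kb·C₀) = 1.03 × 10^-6 M.
Check: 0.0024% ionized — well under 5%, approximation valid.
pOH = −log(1.03 × 10^-6) = 5.99; pH = 14.00 − 5.99 = 8.01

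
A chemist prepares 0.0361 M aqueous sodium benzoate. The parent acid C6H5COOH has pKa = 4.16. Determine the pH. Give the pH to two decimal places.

pH = 8.36

C6H5COO- is the conjugate base of the weak acid C6H5COOH.
Ka = 10^(−4.16) = 6.92 × 10^-5
Kb = Kw/Ka = 1.0×10^-14 / 6.92 × 10^-5 = 1.45 × 10^-10
Kb = x²/(0.0361 − x) = 1.45 × 10^-10
Since Kb ≪ C₀, x ≈ √(Kb·C₀) = 2.29 × 10^-6 M.
pOH = 5.64, so pH = 14.00 − pOH = 8.36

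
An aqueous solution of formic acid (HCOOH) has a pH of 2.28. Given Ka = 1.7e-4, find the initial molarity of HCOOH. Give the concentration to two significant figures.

C₀ = 1.7 × 10^-1 M

[H+] = 10^(-2.28) = 5.25 × 10^-3 M = x
Ka = x²/(C₀ − x) ⇒ C₀ = x + x²/Ka
C₀ = 5.25 × 10^-3 + (5.25 × 10^-3)²/(1.7 × 10^-4) = 1.67 × 10^-1 M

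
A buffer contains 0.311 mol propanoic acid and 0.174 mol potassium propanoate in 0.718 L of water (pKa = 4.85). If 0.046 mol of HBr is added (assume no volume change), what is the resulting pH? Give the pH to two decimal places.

pH = 4.40

After neutralization: n(CH3CH2COOH) = 0.357 mol, n(CH3CH2COO-) = 0.128 mol.
pH = pKa + log(n_CH3CH2COO-/n_CH3CH2COOH) = 4.85 + log(0.128/0.357) = 4.85 + (-0.445)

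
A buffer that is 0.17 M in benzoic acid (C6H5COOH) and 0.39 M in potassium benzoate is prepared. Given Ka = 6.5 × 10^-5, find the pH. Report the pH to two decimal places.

pKa = −log(6.5 × 10^-5) = 4.187
Henderson–Hasselbalch: pH = pKa + log([C6H5COO-]/[C6H5COOH]) = 4.187 + log(0.39/0.17)
pH = 4.187 + (+0.361) = 4.55

pH = 4.55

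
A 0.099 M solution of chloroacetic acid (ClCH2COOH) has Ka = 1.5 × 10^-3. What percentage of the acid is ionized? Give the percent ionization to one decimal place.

ClCH2COOH ⇌ ClCH2COO- + H+; let x = [H+] at equilibrium.
Solve x² + 0.0015x − 0.000149 = 0 → x = 1.15 × 10^-2 M
% ionization = x/C₀ × 100% = 1.15 × 10^-2/0.099 × 100% = 11.6%

11.6%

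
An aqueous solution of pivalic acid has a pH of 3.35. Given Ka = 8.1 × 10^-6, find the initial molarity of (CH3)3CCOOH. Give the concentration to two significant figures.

C₀ = 2.5 × 10^-2 M

[H+] = 10^(-3.35) = 4.47 × 10^-4 M = x
Ka = x²/(C₀ − x) ⇒ C₀ = x + x²/Ka
C₀ = 4.47 × 10^-4 + (4.47 × 10^-4)²/(8.1 × 10^-6) = 2.51 × 10^-2 M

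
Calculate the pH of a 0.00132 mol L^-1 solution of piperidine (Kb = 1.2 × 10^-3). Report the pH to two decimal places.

pH = 10.90

C5H10NH + H2O ⇌ C5H10NH2+ + OH-
Let x = [OH-] at equilibrium. Kb = x²/(0.00132 − x).
The 5% rule fails; solving x² + Kb·x − Kb·C₀ = 0 exactly:
x = (−Kb + √(Kb² + 4·Kb·C₀))/2 = 7.94 × 10^-4 M
pOH = −log(7.94 × 10^-4) = 3.10; pH = 14.00 − 3.10 = 10.90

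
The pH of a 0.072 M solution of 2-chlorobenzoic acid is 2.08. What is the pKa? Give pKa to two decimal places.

pKa = 2.96

[H+] = 10^(-2.08) = 8.32 × 10^-3 M
At equilibrium [HA] = 0.072 − 8.32 × 10^-3 = 6.37 × 10^-2 M
Ka = [H+][A-]/[HA] = (8.32 × 10^-3)² / 6.37 × 10^-2 = 1.09 × 10^-3
pKa = -log(1.09 × 10^-3) = 2.96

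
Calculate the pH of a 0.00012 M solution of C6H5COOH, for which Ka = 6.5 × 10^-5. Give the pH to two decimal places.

C6H5COOH ⇌ C6H5COO- + H+
Let x = [H+] at equilibrium. Ka = x²/(0.00012 − x).
x is not negligible relative to C₀; solve x² + 6.5e-05·x − 7.8e-09 = 0.
x = (−Ka + √(Ka² + 4·Ka·C₀))/2 = 6.16 × 10^-5 M
pH = −log(6.16 × 10^-5) = 4.21

pH = 4.21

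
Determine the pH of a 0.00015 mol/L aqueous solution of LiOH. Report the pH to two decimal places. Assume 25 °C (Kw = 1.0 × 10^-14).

LiOH is a strong base; [OH-] = 0.00015 M.
pOH = -log(0.00015) = 3.82
pH = 14.00 - 3.82 = 10.18

pH = 10.18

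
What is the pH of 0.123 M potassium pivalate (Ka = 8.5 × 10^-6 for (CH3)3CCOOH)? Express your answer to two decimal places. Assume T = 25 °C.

pH = 9.08

(CH3)3CCOO- is the conjugate base of the weak acid (CH3)3CCOOH.
Kb = Kw/Ka = 1.0×10^-14 / 8.5 × 10^-6 = 1.18 × 10^-9
Kb = [OH-]²/(0.123 − [OH-]) = 1.18 × 10^-9
Assume [OH-] ≪ 0.123: [OH-] ≈ √(1.18 × 10^-9 × 0.123) = 1.20 × 10^-5 M
([OH-]/C₀ = 0.0098% < 5%, so the approximation holds.)
pOH = 4.92, so pH = 14.00 − pOH = 9.08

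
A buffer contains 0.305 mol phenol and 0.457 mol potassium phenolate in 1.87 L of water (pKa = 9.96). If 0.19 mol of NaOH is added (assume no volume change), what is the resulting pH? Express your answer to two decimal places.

pH = 10.71

OH- converts C6H5OH to C6H5O-: C6H5OH → 0.115 mol, C6H5O- → 0.647 mol.
pH = pKa + log([A⁻]/[HA]) = 9.96 + log(0.647/0.115) = 9.96 +0.750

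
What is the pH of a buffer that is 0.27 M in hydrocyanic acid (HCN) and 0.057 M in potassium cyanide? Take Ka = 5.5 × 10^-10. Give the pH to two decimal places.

pKa = −log(5.5 × 10^-10) = 9.260
pH = pKa + log([A⁻]/[HA]) = 9.260 + log(0.057/0.27)
pH = 9.260 + (-0.675) = 8.58

pH = 8.58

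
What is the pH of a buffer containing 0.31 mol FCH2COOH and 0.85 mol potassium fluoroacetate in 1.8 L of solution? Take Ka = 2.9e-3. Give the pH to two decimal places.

pKa = −log(2.9 × 10^-3) = 2.538
pH = pKa + log([A⁻]/[HA]) = 2.538 + log(0.85/0.31)
pH = 2.538 + (+0.438) = 2.98

pH = 2.98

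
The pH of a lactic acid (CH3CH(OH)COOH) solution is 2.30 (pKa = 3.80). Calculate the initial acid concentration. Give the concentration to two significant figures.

[H+] = 10^(-2.30) = 5.01 × 10^-3 M = x
Ka = 10^(−3.80) = 1.58 × 10^-4
Ka = x²/(C₀ − x) ⇒ C₀ = x + x²/Ka
C₀ = 5.01 × 10^-3 + (5.01 × 10^-3)²/(1.58 × 10^-4) = 1.64 × 10^-1 M

C₀ = 1.6 × 10^-1 M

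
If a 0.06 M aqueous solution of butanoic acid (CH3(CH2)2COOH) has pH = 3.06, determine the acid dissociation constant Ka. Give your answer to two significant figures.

[H+] = 10^(-3.06) = 8.71 × 10^-4 M
At equilibrium [HA] = 0.06 − 8.71 × 10^-4 = 5.91 × 10^-2 M
Ka = [H+][A-]/[HA] = (8.71 × 10^-4)² / 5.91 × 10^-2 = 1.3 × 10^-5

Ka = 1.3 × 10^-5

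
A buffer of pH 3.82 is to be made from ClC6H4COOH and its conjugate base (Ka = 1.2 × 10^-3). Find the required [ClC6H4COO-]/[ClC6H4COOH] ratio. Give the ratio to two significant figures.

ratio = 7.9

pKa = -log(1.2 × 10^-3) = 2.921
pH = pKa + log(r) ⇒ log(r) = 3.82 − 2.921 = +0.899
r = [ClC6H4COO-]/[ClC6H4COOH] = 10^(+0.899) = 7.93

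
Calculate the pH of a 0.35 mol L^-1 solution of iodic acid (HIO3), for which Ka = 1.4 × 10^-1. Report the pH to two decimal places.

pH = 0.79

HIO3 ⇌ IO3- + H+
From the ICE table, Ka = x²/(0.35 − x) = 1.4 × 10^-1.
x is not negligible relative to C₀; solve x² + 0.14·x − 0.049 = 0.
x = [−0.14 + √(0.14² + 0.196)]/2 = 1.62 × 10^-1 M
pH = −log(1.62 × 10^-1) = 0.79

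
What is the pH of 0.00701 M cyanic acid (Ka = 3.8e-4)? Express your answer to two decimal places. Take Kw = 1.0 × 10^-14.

HOCN ⇌ OCN- + H+
From the ICE table, Ka = [H+]²/(0.00701 − [H+]) = 3.8 × 10^-4.
The 5% rule fails; solving [H+]² + Ka·[H+] − Ka·C₀ = 0 exactly:
[H+] = (−Ka + √(Ka² + 4·Ka·C₀))/2 = 1.45 × 10^-3 M
pH = −log(1.45 × 10^-3) = 2.84

pH = 2.84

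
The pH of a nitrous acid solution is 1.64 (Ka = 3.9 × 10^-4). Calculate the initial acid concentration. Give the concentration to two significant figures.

[H+] = 10^(-1.64) = 2.29 × 10^-2 M = x
Ka = x²/(C₀ − x) ⇒ C₀ = x + x²/Ka
C₀ = 2.29 × 10^-2 + (2.29 × 10^-2)²/(3.9 × 10^-4) = 1.37 M

C₀ = 1.4 M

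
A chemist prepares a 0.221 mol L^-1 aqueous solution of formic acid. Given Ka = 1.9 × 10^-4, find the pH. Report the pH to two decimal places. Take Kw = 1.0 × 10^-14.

pH = 2.19

HCOOH ⇌ HCOO- + H+
From the ICE table, Ka = [H+]²/(0.221 − [H+]) = 1.9 × 10^-4.
Neglecting [H+] in the denominator: [H+] = √(1.9 × 10^-4 × 0.221) = 6.48 × 10^-3 M
pH = −log(6.48 × 10^-3) = 2.19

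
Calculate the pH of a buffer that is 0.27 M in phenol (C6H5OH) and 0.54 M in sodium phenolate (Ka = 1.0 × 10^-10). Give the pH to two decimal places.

pKa = −log(1.0 × 10^-10) = 10.000
Using pH = pKa + log([base]/[acid]) with [base]/[acid] = 0.54/0.27:
pH = 10.000 + (+0.301) = 10.30

pH = 10.30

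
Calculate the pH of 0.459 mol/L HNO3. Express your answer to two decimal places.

pH = 0.34

HNO3 is a strong acid and dissociates completely, so [H+] = 0.459 M.
pH = -log(0.459) = 0.34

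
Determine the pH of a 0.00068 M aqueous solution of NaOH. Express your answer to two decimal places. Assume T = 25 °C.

pH = 10.83

NaOH is a strong base; [OH-] = 0.00068 M.
pOH = -log(0.00068) = 3.17
pH = 14.00 - 3.17 = 10.83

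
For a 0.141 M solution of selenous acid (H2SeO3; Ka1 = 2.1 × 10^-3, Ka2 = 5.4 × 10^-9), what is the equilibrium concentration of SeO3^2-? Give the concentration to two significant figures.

5.4 × 10^-9 M

First ionization gives [H+] ≈ [HSeO3-] = 1.62 × 10^-2 M.
Second step: Ka2 = [H+][SeO3^2-]/[HSeO3-] ≈ [SeO3^2-] (since [H+] ≈ [HSeO3-]).
So [SeO3^2-] ≈ Ka2.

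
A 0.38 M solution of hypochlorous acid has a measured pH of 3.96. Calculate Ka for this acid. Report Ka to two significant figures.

Ka = 3.2 × 10^-8

[H+] = 10^(-3.96) = 1.10 × 10^-4 M
At equilibrium [HA] = 0.38 − 1.10 × 10^-4 = 3.80 × 10^-1 M
Ka = [H+][A-]/[HA] = (1.10 × 10^-4)² / 3.80 × 10^-1 = 3.2 × 10^-8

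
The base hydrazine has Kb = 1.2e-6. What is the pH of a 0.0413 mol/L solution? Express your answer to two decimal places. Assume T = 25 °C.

pH = 10.35

N2H4 + H2O ⇌ N2H5+ + OH-
From the ICE table, Kb = x²/(0.0413 − x) = 1.2 × 10^-6.
Since Kb ≪ C₀, x ≈ √(Kb·C₀) = 2.23 × 10^-4 M.
pOH = 3.65, so pH = 14.00 − pOH = 10.35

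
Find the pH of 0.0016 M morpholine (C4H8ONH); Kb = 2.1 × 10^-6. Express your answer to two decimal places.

pH = 9.76

C4H8ONH + H2O ⇌ C4H8ONH2+ + OH-
Kb = [OH-]²/(0.0016 − [OH-]) = 2.1 × 10^-6
Assume [OH-] ≪ 0.0016: [OH-] ≈ √(2.1 × 10^-6 × 0.0016) = 5.80 × 10^-5 M
Check: 3.6% ionized — well under 5%, approximation valid.
pOH = −log(5.80 × 10^-5) = 4.24; pH = 14.00 − 4.24 = 9.76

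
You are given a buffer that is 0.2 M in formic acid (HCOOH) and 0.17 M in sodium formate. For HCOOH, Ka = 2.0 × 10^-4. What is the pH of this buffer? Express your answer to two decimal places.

pKa = −log(2.0 × 10^-4) = 3.699
Using pH = pKa + log([base]/[acid]) with [base]/[acid] = 0.17/0.2:
pH = 3.699 + (-0.071) = 3.63

pH = 3.63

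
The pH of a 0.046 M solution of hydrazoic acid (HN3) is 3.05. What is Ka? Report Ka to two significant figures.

Ka = 1.8 × 10^-5

[H+] = 10^(-3.05) = 8.91 × 10^-4 M
At equilibrium [HA] = 0.046 − 8.91 × 10^-4 = 4.51 × 10^-2 M
Ka = [H+][A-]/[HA] = (8.91 × 10^-4)² / 4.51 × 10^-2 = 1.8 × 10^-5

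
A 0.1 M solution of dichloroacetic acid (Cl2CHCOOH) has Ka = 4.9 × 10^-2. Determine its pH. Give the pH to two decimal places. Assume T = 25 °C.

pH = 1.30

Cl2CHCOOH ⇌ Cl2CHCOO- + H+
Let x = [H+] at equilibrium. Ka = x²/(0.1 − x).
x is not negligible relative to C₀; solve x² + 0.049·x − 0.0049 = 0.
x = [−0.049 + √(0.049² + 0.0196)]/2 = 4.97 × 10^-2 M
pH = −log(4.97 × 10^-2) = 1.30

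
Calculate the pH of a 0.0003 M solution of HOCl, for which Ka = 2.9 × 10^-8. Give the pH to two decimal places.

HOCl ⇌ OCl- + H+
Let x = [H+] at equilibrium. Ka = x²/(0.0003 − x).
Assume x ≪ 0.0003: x ≈ √(2.9 × 10^-8 × 0.0003) = 2.95 × 10^-6 M
pH = −log[H+] = −log(2.95 × 10^-6) = 5.53

pH = 5.53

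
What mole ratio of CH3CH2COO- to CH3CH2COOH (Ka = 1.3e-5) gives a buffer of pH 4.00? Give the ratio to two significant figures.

pKa = -log(1.3 × 10^-5) = 4.886
pH = pKa + log(r) ⇒ log(r) = 4.00 − 4.886 = -0.886
r = [CH3CH2COO-]/[CH3CH2COOH] = 10^(-0.886) = 0.13

ratio = 0.13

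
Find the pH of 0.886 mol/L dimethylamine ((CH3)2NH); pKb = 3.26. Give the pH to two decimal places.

(CH3)2NH + H2O ⇌ (CH3)2NH2+ + OH-
Kb = 10^(−3.26) = 5.50 × 10^-4
From the ICE table, Kb = x²/(0.886 − x) = 5.50 × 10^-4.
Neglecting x in the denominator: x = √(5.50 × 10^-4 × 0.886) = 2.21 × 10^-2 M
pOH = 1.66, so pH = 14.00 − pOH = 12.34

pH = 12.34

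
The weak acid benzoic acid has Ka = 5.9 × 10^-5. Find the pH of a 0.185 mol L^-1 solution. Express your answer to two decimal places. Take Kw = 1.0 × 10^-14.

C6H5COOH ⇌ C6H5COO- + H+
Ka = x²/(0.185 − x) = 5.9 × 10^-5
Since Ka ≪ C₀, x ≈ √(Ka·C₀) = 3.30 × 10^-3 M.
(x/C₀ = 1.8% < 5%, so the approximation holds.)
pH = −log(3.30 × 10^-3) = 2.48

pH = 2.48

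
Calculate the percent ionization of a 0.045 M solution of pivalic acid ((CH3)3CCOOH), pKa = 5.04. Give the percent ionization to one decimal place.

1.4%

(CH3)3CCOOH ⇌ (CH3)3CCOO- + H+; let x = [H+] at equilibrium.
Ka = 10^(−5.04) = 9.12 × 10^-6
x ≈ √(Ka·C₀) = √(9.12 × 10^-6 × 0.045) = 6.41 × 10^-4 M
Fraction ionized = 6.41 × 10^-4 / 0.045 = 0.0142 → 1.4%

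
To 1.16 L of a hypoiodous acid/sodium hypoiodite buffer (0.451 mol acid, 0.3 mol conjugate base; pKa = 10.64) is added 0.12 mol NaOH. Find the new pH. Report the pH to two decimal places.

pH = 10.74

After neutralization: n(HOI) = 0.331 mol, n(OI-) = 0.42 mol.
pH = pKa + log(n_OI-/n_HOI) = 10.64 + log(0.42/0.331) = 10.64 + (+0.103)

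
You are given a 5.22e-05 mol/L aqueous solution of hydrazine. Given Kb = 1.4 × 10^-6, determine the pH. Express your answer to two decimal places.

pH = 8.90

N2H4 + H2O ⇌ N2H5+ + OH-
Kb = x²/(5.22e-05 − x) = 1.4 × 10^-6
Here C₀/Kb ≈ 37.3, so the small-x approximation fails. Use the quadratic:
x = [−1.4e-06 + √(1.4e-06² + 2.92e-10)]/2 = 7.88 × 10^-6 M
pOH = −log(7.88 × 10^-6) = 5.10; pH = 14.00 − 5.10 = 8.90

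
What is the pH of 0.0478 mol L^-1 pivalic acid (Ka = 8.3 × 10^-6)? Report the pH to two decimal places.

(CH3)3CCOOH ⇌ (CH3)3CCOO- + H+
From the ICE table, Ka = x²/(0.0478 − x) = 8.3 × 10^-6.
Since Ka ≪ C₀, x ≈ √(Ka·C₀) = 6.30 × 10^-4 M.
(x/C₀ = 1.3% < 5%, so the approximation holds.)
pH = −log(6.30 × 10^-4) = 3.20

pH = 3.20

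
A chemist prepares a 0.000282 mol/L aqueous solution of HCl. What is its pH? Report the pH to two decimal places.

HCl is a strong acid and dissociates completely, so [H+] = 0.000282 M.
pH = -log(0.000282) = 3.55

pH = 3.55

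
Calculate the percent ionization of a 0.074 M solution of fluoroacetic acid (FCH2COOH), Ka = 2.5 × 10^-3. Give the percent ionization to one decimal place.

16.8%

FCH2COOH ⇌ FCH2COO- + H+; let x = [H+] at equilibrium.
Ka = x²/(C₀ − x); solving the quadratic gives x = 1.24 × 10^-2 M.
Fraction ionized = 1.24 × 10^-2 / 0.074 = 0.1676 → 16.8%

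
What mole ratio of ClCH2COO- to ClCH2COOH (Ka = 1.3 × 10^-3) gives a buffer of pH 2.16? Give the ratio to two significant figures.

pKa = -log(1.3 × 10^-3) = 2.886
pH = pKa + log(r) ⇒ log(r) = 2.16 − 2.886 = -0.726
r = [ClCH2COO-]/[ClCH2COOH] = 10^(-0.726) = 0.188

ratio = 0.19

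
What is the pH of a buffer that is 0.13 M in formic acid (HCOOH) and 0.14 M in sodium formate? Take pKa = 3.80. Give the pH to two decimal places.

Henderson–Hasselbalch: pH = pKa + log([HCOO-]/[HCOOH]) = 3.80 + log(0.14/0.13)
pH = 3.80 + (+0.032) = 3.83

pH = 3.83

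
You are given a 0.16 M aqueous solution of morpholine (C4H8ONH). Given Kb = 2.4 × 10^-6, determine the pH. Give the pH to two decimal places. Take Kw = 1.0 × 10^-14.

pH = 10.79

C4H8ONH + H2O ⇌ C4H8ONH2+ + OH-
Kb = x²/(0.16 − x) = 2.4 × 10^-6
Since Kb ≪ C₀, x ≈ √(Kb·C₀) = 6.20 × 10^-4 M.
Check: 0.39% ionized — well under 5%, approximation valid.
pOH = 3.21, so pH = 14.00 − pOH = 10.79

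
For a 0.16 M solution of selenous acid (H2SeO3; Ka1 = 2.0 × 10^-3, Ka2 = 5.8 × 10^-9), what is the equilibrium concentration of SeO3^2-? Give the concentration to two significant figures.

First ionization gives [H+] ≈ [HSeO3-] = 1.69 × 10^-2 M.
Second step: Ka2 = [H+][SeO3^2-]/[HSeO3-] ≈ [SeO3^2-] (since [H+] ≈ [HSeO3-]).
So [SeO3^2-] ≈ Ka2.

5.8 × 10^-9 M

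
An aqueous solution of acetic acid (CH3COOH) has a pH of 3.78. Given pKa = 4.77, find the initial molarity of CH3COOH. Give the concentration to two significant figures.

[H+] = 10^(-3.78) = 1.66 × 10^-4 M = x
Ka = 10^(−4.77) = 1.70 × 10^-5
Ka = x²/(C₀ − x) ⇒ C₀ = x + x²/Ka
C₀ = 1.66 × 10^-4 + (1.66 × 10^-4)²/(1.70 × 10^-5) = 1.79 × 10^-3 M

C₀ = 1.8 × 10^-3 M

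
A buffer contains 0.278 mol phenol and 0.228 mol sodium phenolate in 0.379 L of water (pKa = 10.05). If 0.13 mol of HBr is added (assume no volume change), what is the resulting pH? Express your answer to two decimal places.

pH = 9.43

After neutralization: n(C6H5OH) = 0.408 mol, n(C6H5O-) = 0.098 mol.
pH = pKa + log([A⁻]/[HA]) = 10.05 + log(0.098/0.408) = 10.05 -0.619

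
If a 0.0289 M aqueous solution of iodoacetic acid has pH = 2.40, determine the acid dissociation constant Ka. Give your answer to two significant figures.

Ka = 6.4 × 10^-4

[H+] = 10^(-2.40) = 3.98 × 10^-3 M
At equilibrium [HA] = 0.0289 − 3.98 × 10^-3 = 2.49 × 10^-2 M
Ka = [H+][A-]/[HA] = (3.98 × 10^-3)² / 2.49 × 10^-2 = 6.4 × 10^-4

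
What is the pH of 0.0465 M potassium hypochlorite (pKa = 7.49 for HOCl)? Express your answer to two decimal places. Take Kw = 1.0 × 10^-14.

OCl- is the conjugate base of the weak acid HOCl.
Ka = 10^(−7.49) = 3.24 × 10^-8
Kb = Kw/Ka = 1.0×10^-14 / 3.24 × 10^-8 = 3.09 × 10^-7
Kb = [OH-]²/(0.0465 − [OH-]) = 3.09 × 10^-7
Assume [OH-] ≪ 0.0465: [OH-] ≈ √(3.09 × 10^-7 × 0.0465) = 1.20 × 10^-4 M
pOH = 3.92, so pH = 14.00 − pOH = 10.08

pH = 10.08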